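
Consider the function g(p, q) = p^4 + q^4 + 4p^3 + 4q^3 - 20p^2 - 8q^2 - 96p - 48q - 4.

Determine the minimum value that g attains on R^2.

-363

g(p,q) separates as A(p) + B(q) − 4, so its minimum is min A + min B − 4.
A'(p) = 4(p - 3)(p + 2)(p + 4) vanishes at p ∈ {-4, -2, 3}; B'(q) = 4(q - 2)(q + 2)(q + 3) vanishes at q ∈ {-3, -2, 2}.
Local minima of A (where A''>0): A(-4)=64, A(3)=-279. Local minima of B: B(-3)=45, B(2)=-80.
So the global minimum of g is A(3) + B(2) − 4 = -279 − 80 − 4 = -363, attained at (3, 2).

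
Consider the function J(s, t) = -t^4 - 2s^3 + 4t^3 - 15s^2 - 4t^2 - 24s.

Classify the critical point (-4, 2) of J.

The mixed partial ∂²J/∂s∂t is 0, so the Hessian at any point is diag(J_ss, J_tt) = diag(-6(2s + 5), 4(-3t^2 + 6t - 2)).
At (-4, 2): H = diag(18, -8).
The eigenvalues have opposite signs, so H is indefinite: a saddle point.

saddle point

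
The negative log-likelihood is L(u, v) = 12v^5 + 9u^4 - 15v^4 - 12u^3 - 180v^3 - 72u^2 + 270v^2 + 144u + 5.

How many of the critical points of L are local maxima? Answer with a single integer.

2

L separates as a function of u plus a function of v, so ∇L=0 decouples.
∂L/∂u = 36(u - 2)(u - 1)(u + 2) = 0 at u ∈ {-2, 1, 2}; ∂L/∂v = 60v(v - 3)(v - 1)(v + 3) = 0 at v ∈ {-3, 0, 1, 3}.
The Hessian is diagonal: diag(L_uu, L_vv). Second derivatives: L_uu(-2)=432, L_uu(1)=-108, L_uu(2)=144; L_vv(-3)=-4320, L_vv(0)=540, L_vv(1)=-480, L_vv(3)=2160.
Local maxima occur where both diagonal entries negative: (1, -3), (1, 1). Count: 2.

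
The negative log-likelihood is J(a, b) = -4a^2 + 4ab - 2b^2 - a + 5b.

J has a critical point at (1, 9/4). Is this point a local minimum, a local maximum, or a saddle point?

The Hessian of J is constant: H = [[-8, 4], [4, -4]].
det(H) = (-8)·(-4) − 4² = 16.
det(H) > 0 and tr(H) = -12 < 0, so H is negative definite and the point is a local maximum.

local maximum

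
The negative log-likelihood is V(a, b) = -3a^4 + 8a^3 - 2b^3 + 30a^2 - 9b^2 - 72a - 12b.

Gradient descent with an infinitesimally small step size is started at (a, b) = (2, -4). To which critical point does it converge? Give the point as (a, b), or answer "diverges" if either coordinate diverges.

(1, -2)

V is separable, so gradient descent decouples: a follows -∂V/∂a, b follows -∂V/∂b.
∂V/∂a = -12(a - 3)(a - 1)(a + 2); at a=2 this is 48, so a decreases.
∂V/∂b = -6(b + 1)(b + 2); at b=-4 this is -36, so b increases.
a converges to its nearest critical value 1 (a local min of the a-part); b converges to -2. The iterate converges to (1, -2).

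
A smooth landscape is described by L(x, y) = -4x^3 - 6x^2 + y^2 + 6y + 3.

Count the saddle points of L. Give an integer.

L separates as a function of x plus a function of y, so ∇L=0 decouples.
∂L/∂x = -12x(x + 1) = 0 at x ∈ {-1, 0}; ∂L/∂y = 2(y + 3) = 0 at y ∈ {-3}.
The Hessian is diagonal: diag(L_xx, L_yy). Second derivatives: L_xx(-1)=12, L_xx(0)=-12; L_yy(-3)=2.
Saddle points occur where the two diagonal entries have opposite signs: (0, -3). Count: 1.

1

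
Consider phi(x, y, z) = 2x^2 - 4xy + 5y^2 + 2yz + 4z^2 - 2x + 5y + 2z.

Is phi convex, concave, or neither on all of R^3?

phi is quadratic, so its Hessian is the constant matrix H = [[4, -4, 0], [-4, 10, 2], [0, 2, 8]].
Leading principal minors: 4, 24, 176.
All positive ⇒ H ≻ 0 ⇒ convex.

convex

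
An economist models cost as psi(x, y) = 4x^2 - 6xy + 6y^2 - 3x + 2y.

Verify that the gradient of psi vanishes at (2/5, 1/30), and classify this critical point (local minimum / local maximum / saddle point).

local minimum

∇psi = (8x - 6y - 3, -6x + 12y + 2); substituting (2/5, 1/30) gives ∇psi = (0, 0), so (2/5, 1/30) is indeed a critical point.
The Hessian of psi is constant: H = [[8, -6], [-6, 12]].
det(H) = 8·12 − (-6)² = 60.
det(H) > 0 and tr(H) = 20 > 0, so H is positive definite and the point is a local minimum.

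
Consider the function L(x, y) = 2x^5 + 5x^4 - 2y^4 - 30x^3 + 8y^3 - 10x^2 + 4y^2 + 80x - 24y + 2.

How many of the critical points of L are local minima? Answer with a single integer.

L separates as a function of x plus a function of y, so ∇L=0 decouples.
∂L/∂x = 10(x - 2)(x - 1)(x + 1)(x + 4) = 0 at x ∈ {-4, -1, 1, 2}; ∂L/∂y = -8(y - 3)(y - 1)(y + 1) = 0 at y ∈ {-1, 1, 3}.
The Hessian is diagonal: diag(L_xx, L_yy). Second derivatives: L_xx(-4)=-900, L_xx(-1)=180, L_xx(1)=-100, L_xx(2)=180; L_yy(-1)=-64, L_yy(1)=32, L_yy(3)=-64.
Local minima occur where both diagonal entries positive: (-1, 1), (2, 1). Count: 2.

2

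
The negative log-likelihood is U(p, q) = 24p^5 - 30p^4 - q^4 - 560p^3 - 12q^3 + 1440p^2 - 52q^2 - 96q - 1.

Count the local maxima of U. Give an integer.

4

U separates as a function of p plus a function of q, so ∇U=0 decouples.
∂U/∂p = 120p(p - 3)(p - 2)(p + 4) = 0 at p ∈ {-4, 0, 2, 3}; ∂U/∂q = -4(q + 2)(q + 3)(q + 4) = 0 at q ∈ {-4, -3, -2}.
The Hessian is diagonal: diag(U_pp, U_qq). Second derivatives: U_pp(-4)=-20160, U_pp(0)=2880, U_pp(2)=-1440, U_pp(3)=2520; U_qq(-4)=-8, U_qq(-3)=4, U_qq(-2)=-8.
Local maxima occur where both diagonal entries negative: (-4, -4), (-4, -2), (2, -4), (2, -2). Count: 4.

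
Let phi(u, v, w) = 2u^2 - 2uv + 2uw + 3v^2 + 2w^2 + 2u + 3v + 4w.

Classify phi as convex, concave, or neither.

phi is quadratic, so its Hessian is the constant matrix H = [[4, -2, 2], [-2, 6, 0], [2, 0, 4]].
Leading principal minors: 4, 20, 56.
All positive ⇒ H ≻ 0 ⇒ convex.

convex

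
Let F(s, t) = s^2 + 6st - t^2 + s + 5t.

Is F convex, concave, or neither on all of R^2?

neither

F is quadratic, so its Hessian is the constant matrix H = [[2, 6], [6, -2]].
det(H) = -40, tr(H) = 0.
det(H) < 0, so H is indefinite: neither convex nor concave.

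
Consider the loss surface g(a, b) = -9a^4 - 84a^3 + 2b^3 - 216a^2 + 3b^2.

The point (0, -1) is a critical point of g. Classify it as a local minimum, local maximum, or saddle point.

local maximum

The mixed partial ∂²g/∂a∂b is 0, so the Hessian at any point is diag(g_aa, g_bb) = diag(-36(3a^2 + 14a + 12), 6(2b + 1)).
At (0, -1): H = diag(-432, -6).
Both eigenvalues are negative, so H is negative definite: a local maximum.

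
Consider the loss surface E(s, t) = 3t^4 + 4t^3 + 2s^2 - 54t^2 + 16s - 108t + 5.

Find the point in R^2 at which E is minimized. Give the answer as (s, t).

E(s,t) separates as P(s) + Q(t) + 5, so its minimum is min P + min Q + 5.
P'(s) = 4s + 16 vanishes at s ∈ {-4}; Q'(t) = 12(t - 3)(t + 1)(t + 3) vanishes at t ∈ {-3, -1, 3}.
Local minima of P (where P''>0): P(-4)=-32. Local minima of Q: Q(-3)=-27, Q(3)=-459.
So the global minimum of E is P(-4) + Q(3) + 5 = -32 − 459 + 5 = -486, attained at (-4, 3).

(-4, 3)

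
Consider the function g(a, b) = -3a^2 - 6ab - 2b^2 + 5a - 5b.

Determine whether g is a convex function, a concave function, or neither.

neither

g is quadratic, so its Hessian is the constant matrix H = [[-6, -6], [-6, -4]].
det(H) = -12, tr(H) = -10.
det(H) < 0, so H is indefinite: neither convex nor concave.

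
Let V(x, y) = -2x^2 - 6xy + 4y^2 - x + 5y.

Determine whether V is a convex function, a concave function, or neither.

V is quadratic, so its Hessian is the constant matrix H = [[-4, -6], [-6, 8]].
det(H) = -68, tr(H) = 4.
det(H) < 0, so H is indefinite: neither convex nor concave.

neither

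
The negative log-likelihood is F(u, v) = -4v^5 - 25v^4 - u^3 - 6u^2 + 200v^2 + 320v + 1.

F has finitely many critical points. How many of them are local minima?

2

F separates as a function of u plus a function of v, so ∇F=0 decouples.
∂F/∂u = -3u(u + 4) = 0 at u ∈ {-4, 0}; ∂F/∂v = -20(v - 2)(v + 1)(v + 2)(v + 4) = 0 at v ∈ {-4, -2, -1, 2}.
The Hessian is diagonal: diag(F_uu, F_vv). Second derivatives: F_uu(-4)=12, F_uu(0)=-12; F_vv(-4)=720, F_vv(-2)=-160, F_vv(-1)=180, F_vv(2)=-1440.
Local minima occur where both diagonal entries positive: (-4, -4), (-4, -1). Count: 2.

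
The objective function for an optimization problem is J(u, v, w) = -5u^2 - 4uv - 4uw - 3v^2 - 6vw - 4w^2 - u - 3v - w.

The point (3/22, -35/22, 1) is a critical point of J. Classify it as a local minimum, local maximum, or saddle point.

The Hessian is constant: H = [[-10, -4, -4], [-4, -6, -6], [-4, -6, -8]].
Leading principal minors: Δ₁ = -10, Δ₂ = 44, Δ₃ = -88.
The minors alternate sign starting negative (−, +, −), so H is negative definite: a local maximum.

local maximum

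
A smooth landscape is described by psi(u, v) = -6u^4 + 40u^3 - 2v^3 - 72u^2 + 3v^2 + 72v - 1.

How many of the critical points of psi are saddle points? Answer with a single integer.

psi separates as a function of u plus a function of v, so ∇psi=0 decouples.
∂psi/∂u = -24u(u - 3)(u - 2) = 0 at u ∈ {0, 2, 3}; ∂psi/∂v = -6(v - 4)(v + 3) = 0 at v ∈ {-3, 4}.
The Hessian is diagonal: diag(psi_uu, psi_vv). Second derivatives: psi_uu(0)=-144, psi_uu(2)=48, psi_uu(3)=-72; psi_vv(-3)=42, psi_vv(4)=-42.
Saddle points occur where the two diagonal entries have opposite signs: (0, -3), (2, 4), (3, -3). Count: 3.

3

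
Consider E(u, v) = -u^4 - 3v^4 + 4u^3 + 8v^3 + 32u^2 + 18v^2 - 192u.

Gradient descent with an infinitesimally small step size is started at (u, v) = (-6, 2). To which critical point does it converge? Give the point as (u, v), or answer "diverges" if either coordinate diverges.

diverges

E is separable, so gradient descent decouples: u follows -∂E/∂u, v follows -∂E/∂v.
∂E/∂u = -4(u - 4)(u - 3)(u + 4); at u=-6 this is 720, so u decreases.
∂E/∂v = -12v(v - 3)(v + 1); at v=2 this is 72, so v decreases.
The u-coordinate has no critical point in that direction and runs off to infinity.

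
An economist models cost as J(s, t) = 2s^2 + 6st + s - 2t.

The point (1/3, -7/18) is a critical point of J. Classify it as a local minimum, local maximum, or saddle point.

The Hessian of J is constant: H = [[4, 6], [6, 0]].
det(H) = 4·0 − 6² = -36.
Since det(H) < 0, H is indefinite and the critical point is a saddle point.

saddle point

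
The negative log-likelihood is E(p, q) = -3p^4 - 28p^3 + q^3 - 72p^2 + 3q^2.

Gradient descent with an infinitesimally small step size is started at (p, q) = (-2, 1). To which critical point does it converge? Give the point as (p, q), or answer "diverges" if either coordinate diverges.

E is separable, so gradient descent decouples: p follows -∂E/∂p, q follows -∂E/∂q.
∂E/∂p = -12p(p + 3)(p + 4); at p=-2 this is 48, so p decreases.
∂E/∂q = 3q(q + 2); at q=1 this is 9, so q decreases.
p converges to its nearest critical value -3 (a local min of the p-part); q converges to 0. The iterate converges to (-3, 0).

(-3, 0)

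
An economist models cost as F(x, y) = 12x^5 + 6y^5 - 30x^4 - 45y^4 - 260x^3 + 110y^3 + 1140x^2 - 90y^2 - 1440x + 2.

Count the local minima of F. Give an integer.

4

F separates as a function of x plus a function of y, so ∇F=0 decouples.
∂F/∂x = 60(x - 3)(x - 2)(x - 1)(x + 4) = 0 at x ∈ {-4, 1, 2, 3}; ∂F/∂y = 30y(y - 3)(y - 2)(y - 1) = 0 at y ∈ {0, 1, 2, 3}.
The Hessian is diagonal: diag(F_xx, F_yy). Second derivatives: F_xx(-4)=-12600, F_xx(1)=600, F_xx(2)=-360, F_xx(3)=840; F_yy(0)=-180, F_yy(1)=60, F_yy(2)=-60, F_yy(3)=180.
Local minima occur where both diagonal entries positive: (1, 1), (1, 3), (3, 1), (3, 3). Count: 4.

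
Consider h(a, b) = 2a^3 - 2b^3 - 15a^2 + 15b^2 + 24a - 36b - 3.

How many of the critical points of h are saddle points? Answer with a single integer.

2

h separates as a function of a plus a function of b, so ∇h=0 decouples.
∂h/∂a = 6(a - 4)(a - 1) = 0 at a ∈ {1, 4}; ∂h/∂b = -6(b - 3)(b - 2) = 0 at b ∈ {2, 3}.
The Hessian is diagonal: diag(h_aa, h_bb). Second derivatives: h_aa(1)=-18, h_aa(4)=18; h_bb(2)=6, h_bb(3)=-6.
Saddle points occur where the two diagonal entries have opposite signs: (1, 2), (4, 3). Count: 2.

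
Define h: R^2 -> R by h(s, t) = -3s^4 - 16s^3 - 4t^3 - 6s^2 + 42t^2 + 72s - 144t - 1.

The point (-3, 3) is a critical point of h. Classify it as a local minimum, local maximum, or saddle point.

The mixed partial ∂²h/∂s∂t is 0, so the Hessian at any point is diag(h_ss, h_tt) = diag(-12(3s^2 + 8s + 1), 12(-2t + 7)).
At (-3, 3): H = diag(-48, 12).
The eigenvalues have opposite signs, so H is indefinite: a saddle point.

saddle point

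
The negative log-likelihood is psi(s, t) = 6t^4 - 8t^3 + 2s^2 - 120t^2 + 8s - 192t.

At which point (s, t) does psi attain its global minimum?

(-2, 4)

psi(s,t) separates as P(s) + Q(t), so its minimum is min P + min Q.
P'(s) = 4s + 8 vanishes at s ∈ {-2}; Q'(t) = 24(t - 4)(t + 1)(t + 2) vanishes at t ∈ {-2, -1, 4}.
Local minima of P (where P''>0): P(-2)=-8. Local minima of Q: Q(-2)=64, Q(4)=-1664.
So the global minimum of psi is P(-2) + Q(4) = -8 − 1664 = -1672, attained at (-2, 4).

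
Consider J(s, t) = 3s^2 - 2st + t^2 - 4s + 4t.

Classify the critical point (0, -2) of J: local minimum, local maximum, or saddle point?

The Hessian of J is constant: H = [[6, -2], [-2, 2]].
det(H) = 6·2 − (-2)² = 8.
det(H) > 0 and tr(H) = 8 > 0, so H is positive definite and the point is a local minimum.

local minimum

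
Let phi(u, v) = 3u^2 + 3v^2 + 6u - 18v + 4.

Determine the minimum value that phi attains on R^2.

-26

phi(u,v) separates as P(u) + Q(v) + 4, so its minimum is min P + min Q + 4.
P'(u) = 6u + 6 vanishes at u ∈ {-1}; Q'(v) = 6v - 18 vanishes at v ∈ {3}.
Local minima of P (where P''>0): P(-1)=-3. Local minima of Q: Q(3)=-27.
So the global minimum of phi is P(-1) + Q(3) + 4 = -3 − 27 + 4 = -26, attained at (-1, 3).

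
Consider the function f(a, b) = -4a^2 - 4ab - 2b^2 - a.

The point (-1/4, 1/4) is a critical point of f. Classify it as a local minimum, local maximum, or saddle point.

local maximum

The Hessian of f is constant: H = [[-8, -4], [-4, -4]].
det(H) = (-8)·(-4) − (-4)² = 16.
det(H) > 0 and tr(H) = -12 < 0, so H is negative definite and the point is a local maximum.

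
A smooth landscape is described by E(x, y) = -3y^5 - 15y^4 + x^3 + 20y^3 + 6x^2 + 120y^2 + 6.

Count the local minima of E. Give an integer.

E separates as a function of x plus a function of y, so ∇E=0 decouples.
∂E/∂x = 3x(x + 4) = 0 at x ∈ {-4, 0}; ∂E/∂y = -15y(y - 2)(y + 2)(y + 4) = 0 at y ∈ {-4, -2, 0, 2}.
The Hessian is diagonal: diag(E_xx, E_yy). Second derivatives: E_xx(-4)=-12, E_xx(0)=12; E_yy(-4)=720, E_yy(-2)=-240, E_yy(0)=240, E_yy(2)=-720.
Local minima occur where both diagonal entries positive: (0, -4), (0, 0). Count: 2.

2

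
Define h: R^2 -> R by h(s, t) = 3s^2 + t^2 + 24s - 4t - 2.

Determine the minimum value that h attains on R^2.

h(s,t) separates as P(s) + Q(t) − 2, so its minimum is min P + min Q − 2.
P'(s) = 6s + 24 vanishes at s ∈ {-4}; Q'(t) = 2(t - 2) vanishes at t ∈ {2}.
Local minima of P (where P''>0): P(-4)=-48. Local minima of Q: Q(2)=-4.
So the global minimum of h is P(-4) + Q(2) − 2 = -48 − 4 − 2 = -54, attained at (-4, 2).

-54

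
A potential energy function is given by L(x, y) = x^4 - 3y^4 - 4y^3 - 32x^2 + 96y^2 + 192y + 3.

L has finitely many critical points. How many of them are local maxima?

L separates as a function of x plus a function of y, so ∇L=0 decouples.
∂L/∂x = 4x(x - 4)(x + 4) = 0 at x ∈ {-4, 0, 4}; ∂L/∂y = -12(y - 4)(y + 1)(y + 4) = 0 at y ∈ {-4, -1, 4}.
The Hessian is diagonal: diag(L_xx, L_yy). Second derivatives: L_xx(-4)=128, L_xx(0)=-64, L_xx(4)=128; L_yy(-4)=-288, L_yy(-1)=180, L_yy(4)=-480.
Local maxima occur where both diagonal entries negative: (0, -4), (0, 4). Count: 2.

2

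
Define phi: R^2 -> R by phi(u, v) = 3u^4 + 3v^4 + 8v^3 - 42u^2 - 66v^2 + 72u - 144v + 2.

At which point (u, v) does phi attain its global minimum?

(-3, 3)

phi(u,v) separates as P(u) + Q(v) + 2, so its minimum is min P + min Q + 2.
P'(u) = 12(u - 2)(u - 1)(u + 3) vanishes at u ∈ {-3, 1, 2}; Q'(v) = 12(v - 3)(v + 1)(v + 4) vanishes at v ∈ {-4, -1, 3}.
Local minima of P (where P''>0): P(-3)=-351, P(2)=24. Local minima of Q: Q(-4)=-224, Q(3)=-567.
So the global minimum of phi is P(-3) + Q(3) + 2 = -351 − 567 + 2 = -916, attained at (-3, 3).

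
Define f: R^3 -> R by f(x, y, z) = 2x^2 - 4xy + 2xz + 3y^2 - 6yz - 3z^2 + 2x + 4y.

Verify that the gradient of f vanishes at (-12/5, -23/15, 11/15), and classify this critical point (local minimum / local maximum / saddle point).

∇f = (4x - 4y + 2z + 2, -4x + 6y - 6z + 4, 2x - 6y - 6z); substituting (-12/5, -23/15, 11/15) gives ∇f = (0, 0, 0), so (-12/5, -23/15, 11/15) is indeed a critical point.
The Hessian is constant: H = [[4, -4, 2], [-4, 6, -6], [2, -6, -6]].
Leading principal minors: Δ₁ = 4, Δ₂ = 8, Δ₃ = -120.
The minors fit neither the all-positive nor the alternating-sign pattern, so H is indefinite: a saddle point.

saddle point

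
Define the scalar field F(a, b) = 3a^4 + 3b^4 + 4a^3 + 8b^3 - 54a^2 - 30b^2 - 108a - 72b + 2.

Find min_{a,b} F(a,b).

F(a,b) separates as P(a) + Q(b) + 2, so its minimum is min P + min Q + 2.
P'(a) = 12(a - 3)(a + 1)(a + 3) vanishes at a ∈ {-3, -1, 3}; Q'(b) = 12(b - 2)(b + 1)(b + 3) vanishes at b ∈ {-3, -1, 2}.
Local minima of P (where P''>0): P(-3)=-27, P(3)=-459. Local minima of Q: Q(-3)=-27, Q(2)=-152.
So the global minimum of F is P(3) + Q(2) + 2 = -459 − 152 + 2 = -609, attained at (3, 2).

-609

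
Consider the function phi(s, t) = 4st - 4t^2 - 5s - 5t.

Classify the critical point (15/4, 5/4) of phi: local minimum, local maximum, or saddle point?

saddle point

The Hessian of phi is constant: H = [[0, 4], [4, -8]].
det(H) = 0·(-8) − 4² = -16.
Since det(H) < 0, H is indefinite and the critical point is a saddle point.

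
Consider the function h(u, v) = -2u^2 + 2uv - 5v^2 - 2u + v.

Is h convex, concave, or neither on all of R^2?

concave

h is quadratic, so its Hessian is the constant matrix H = [[-4, 2], [2, -10]].
det(H) = 36, tr(H) = -14.
det(H) > 0 and tr(H) < 0, so H is negative definite everywhere: concave.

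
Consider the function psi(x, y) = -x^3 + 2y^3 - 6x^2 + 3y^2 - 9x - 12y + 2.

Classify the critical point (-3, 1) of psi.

The mixed partial ∂²psi/∂x∂y is 0, so the Hessian at any point is diag(psi_xx, psi_yy) = diag(-6(x + 2), 6(2y + 1)).
At (-3, 1): H = diag(6, 18).
Both eigenvalues are positive, so H is positive definite: a local minimum.

local minimum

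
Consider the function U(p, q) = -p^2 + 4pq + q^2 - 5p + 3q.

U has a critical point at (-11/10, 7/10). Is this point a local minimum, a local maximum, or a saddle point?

The Hessian of U is constant: H = [[-2, 4], [4, 2]].
det(H) = (-2)·2 − 4² = -20.
Since det(H) < 0, H is indefinite and the critical point is a saddle point.

saddle point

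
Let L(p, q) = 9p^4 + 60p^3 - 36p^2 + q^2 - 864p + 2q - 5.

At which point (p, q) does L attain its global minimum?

(2, -1)

L(p,q) separates as A(p) + B(q) − 5, so its minimum is min A + min B − 5.
A'(p) = 36(p - 2)(p + 3)(p + 4) vanishes at p ∈ {-4, -3, 2}; B'(q) = 2q + 2 vanishes at q ∈ {-1}.
Local minima of A (where A''>0): A(-4)=1344, A(2)=-1248. Local minima of B: B(-1)=-1.
So the global minimum of L is A(2) + B(-1) − 5 = -1248 − 1 − 5 = -1254, attained at (2, -1).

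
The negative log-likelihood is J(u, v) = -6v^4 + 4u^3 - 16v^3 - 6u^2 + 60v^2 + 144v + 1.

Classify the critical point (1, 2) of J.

The mixed partial ∂²J/∂u∂v is 0, so the Hessian at any point is diag(J_uu, J_vv) = diag(12(2u - 1), 24(-3v^2 - 4v + 5)).
At (1, 2): H = diag(12, -360).
The eigenvalues have opposite signs, so H is indefinite: a saddle point.

saddle point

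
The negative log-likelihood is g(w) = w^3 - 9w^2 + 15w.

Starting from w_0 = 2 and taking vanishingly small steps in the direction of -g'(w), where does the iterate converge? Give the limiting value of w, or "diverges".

g'(w) = 3(w - 5)(w - 1), so g'(2) = -9.
Gradient descent moves in the -g' direction, i.e. w is increasing.
The nearest critical point in that direction is w = 5, where g'' = 12 > 0 (a local minimum). The iterate converges there.

5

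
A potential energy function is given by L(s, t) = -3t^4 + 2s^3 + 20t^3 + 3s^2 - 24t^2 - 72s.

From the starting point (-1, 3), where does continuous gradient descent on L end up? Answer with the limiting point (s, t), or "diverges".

L is separable, so gradient descent decouples: s follows -∂L/∂s, t follows -∂L/∂t.
∂L/∂s = 6(s - 3)(s + 4); at s=-1 this is -72, so s increases.
∂L/∂t = -12t(t - 4)(t - 1); at t=3 this is 72, so t decreases.
s converges to its nearest critical value 3 (a local min of the s-part); t converges to 1. The iterate converges to (3, 1).

(3, 1)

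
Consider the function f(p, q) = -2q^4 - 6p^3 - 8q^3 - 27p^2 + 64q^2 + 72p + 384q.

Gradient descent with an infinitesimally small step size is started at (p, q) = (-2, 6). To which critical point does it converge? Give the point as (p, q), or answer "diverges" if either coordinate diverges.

diverges

f is separable, so gradient descent decouples: p follows -∂f/∂p, q follows -∂f/∂q.
∂f/∂p = -18(p - 1)(p + 4); at p=-2 this is 108, so p decreases.
∂f/∂q = -8(q - 4)(q + 3)(q + 4); at q=6 this is -1440, so q increases.
The q-coordinate has no critical point in that direction and runs off to infinity.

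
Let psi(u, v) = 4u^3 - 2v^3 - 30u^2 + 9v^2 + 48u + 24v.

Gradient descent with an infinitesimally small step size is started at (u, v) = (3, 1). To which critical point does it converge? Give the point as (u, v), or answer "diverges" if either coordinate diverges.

psi is separable, so gradient descent decouples: u follows -∂psi/∂u, v follows -∂psi/∂v.
∂psi/∂u = 12(u - 4)(u - 1); at u=3 this is -24, so u increases.
∂psi/∂v = -6(v - 4)(v + 1); at v=1 this is 36, so v decreases.
u converges to its nearest critical value 4 (a local min of the u-part); v converges to -1. The iterate converges to (4, -1).

(4, -1)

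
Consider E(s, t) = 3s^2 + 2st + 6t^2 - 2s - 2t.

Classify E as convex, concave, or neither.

convex

E is quadratic, so its Hessian is the constant matrix H = [[6, 2], [2, 12]].
det(H) = 68, tr(H) = 18.
det(H) > 0 and tr(H) > 0, so H is positive definite everywhere: convex.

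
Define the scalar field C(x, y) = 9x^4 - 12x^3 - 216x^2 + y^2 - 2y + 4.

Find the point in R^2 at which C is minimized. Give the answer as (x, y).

(4, 1)

C(x,y) separates as P(x) + Q(y) + 4, so its minimum is min P + min Q + 4.
P'(x) = 36x(x - 4)(x + 3) vanishes at x ∈ {-3, 0, 4}; Q'(y) = 2y - 2 vanishes at y ∈ {1}.
Local minima of P (where P''>0): P(-3)=-891, P(4)=-1920. Local minima of Q: Q(1)=-1.
So the global minimum of C is P(4) + Q(1) + 4 = -1920 − 1 + 4 = -1917, attained at (4, 1).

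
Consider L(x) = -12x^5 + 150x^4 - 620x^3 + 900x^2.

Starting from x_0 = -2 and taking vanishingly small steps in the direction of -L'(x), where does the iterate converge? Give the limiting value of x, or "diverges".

0

L'(x) = -60x(x - 5)(x - 3)(x - 2), so L'(-2) = -16800.
Gradient descent moves in the -L' direction, i.e. x is increasing.
The nearest critical point in that direction is x = 0, where L'' = 1800 > 0 (a local minimum). The iterate converges there.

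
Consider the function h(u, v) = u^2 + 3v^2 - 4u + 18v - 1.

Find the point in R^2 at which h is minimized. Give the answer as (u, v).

h(u,v) separates as P(u) + Q(v) − 1, so its minimum is min P + min Q − 1.
P'(u) = 2u - 4 vanishes at u ∈ {2}; Q'(v) = 6v + 18 vanishes at v ∈ {-3}.
Local minima of P (where P''>0): P(2)=-4. Local minima of Q: Q(-3)=-27.
So the global minimum of h is P(2) + Q(-3) − 1 = -4 − 27 − 1 = -32, attained at (2, -3).

(2, -3)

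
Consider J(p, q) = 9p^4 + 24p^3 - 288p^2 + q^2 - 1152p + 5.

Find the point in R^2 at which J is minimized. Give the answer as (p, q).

(4, 0)

J(p,q) separates as A(p) + B(q) + 5, so its minimum is min A + min B + 5.
A'(p) = 36(p - 4)(p + 2)(p + 4) vanishes at p ∈ {-4, -2, 4}; B'(q) = 2q vanishes at q ∈ {0}.
Local minima of A (where A''>0): A(-4)=768, A(4)=-5376. Local minima of B: B(0)=0.
So the global minimum of J is A(4) + B(0) + 5 = -5376 + 0 + 5 = -5371, attained at (4, 0).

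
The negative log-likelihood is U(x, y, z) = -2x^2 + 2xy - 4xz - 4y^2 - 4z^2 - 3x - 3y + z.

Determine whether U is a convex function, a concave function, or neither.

U is quadratic, so its Hessian is the constant matrix H = [[-4, 2, -4], [2, -8, 0], [-4, 0, -8]].
Leading principal minors: -4, 28, -96.
Signs alternate −, +, − ⇒ H ≺ 0 ⇒ concave.

concave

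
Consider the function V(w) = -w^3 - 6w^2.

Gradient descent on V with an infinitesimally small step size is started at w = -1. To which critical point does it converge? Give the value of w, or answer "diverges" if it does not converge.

V'(w) = -3w(w + 4), so V'(-1) = 9.
Gradient descent moves in the -V' direction, i.e. w is decreasing.
The nearest critical point in that direction is w = -4, where V'' = 12 > 0 (a local minimum). The iterate converges there.

-4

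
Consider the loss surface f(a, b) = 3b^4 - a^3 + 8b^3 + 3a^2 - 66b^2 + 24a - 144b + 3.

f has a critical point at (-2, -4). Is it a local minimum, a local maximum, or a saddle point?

local minimum

The mixed partial ∂²f/∂a∂b is 0, so the Hessian at any point is diag(f_aa, f_bb) = diag(6(-a + 1), 12(3b^2 + 4b - 11)).
At (-2, -4): H = diag(18, 252).
Both eigenvalues are positive, so H is positive definite: a local minimum.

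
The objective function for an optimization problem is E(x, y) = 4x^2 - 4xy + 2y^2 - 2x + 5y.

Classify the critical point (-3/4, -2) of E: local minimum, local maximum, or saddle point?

The Hessian of E is constant: H = [[8, -4], [-4, 4]].
det(H) = 8·4 − (-4)² = 16.
det(H) > 0 and tr(H) = 12 > 0, so H is positive definite and the point is a local minimum.

local minimum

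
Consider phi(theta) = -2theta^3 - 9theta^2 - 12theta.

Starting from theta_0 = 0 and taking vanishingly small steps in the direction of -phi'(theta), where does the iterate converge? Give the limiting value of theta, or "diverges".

phi'(theta) = -6(theta + 1)(theta + 2), so phi'(0) = -12.
Gradient descent moves in the -phi' direction, i.e. theta is increasing.
There is no critical point above theta=0, and phi' keeps the same sign, so the iterate runs off to +∞.

diverges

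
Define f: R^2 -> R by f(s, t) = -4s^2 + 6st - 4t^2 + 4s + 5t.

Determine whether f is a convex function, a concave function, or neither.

concave

f is quadratic, so its Hessian is the constant matrix H = [[-8, 6], [6, -8]].
det(H) = 28, tr(H) = -16.
det(H) > 0 and tr(H) < 0, so H is negative definite everywhere: concave.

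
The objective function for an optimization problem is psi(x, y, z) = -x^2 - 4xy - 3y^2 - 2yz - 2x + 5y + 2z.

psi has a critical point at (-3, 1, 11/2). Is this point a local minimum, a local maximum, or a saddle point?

The Hessian is constant: H = [[-2, -4, 0], [-4, -6, -2], [0, -2, 0]].
Leading principal minors: Δ₁ = -2, Δ₂ = -4, Δ₃ = 8.
The minors fit neither the all-positive nor the alternating-sign pattern, so H is indefinite: a saddle point.

saddle point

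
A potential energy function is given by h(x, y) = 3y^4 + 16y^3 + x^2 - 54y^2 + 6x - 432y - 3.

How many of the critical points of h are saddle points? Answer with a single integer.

h separates as a function of x plus a function of y, so ∇h=0 decouples.
∂h/∂x = 2(x + 3) = 0 at x ∈ {-3}; ∂h/∂y = 12(y - 3)(y + 3)(y + 4) = 0 at y ∈ {-4, -3, 3}.
The Hessian is diagonal: diag(h_xx, h_yy). Second derivatives: h_xx(-3)=2; h_yy(-4)=84, h_yy(-3)=-72, h_yy(3)=504.
Saddle points occur where the two diagonal entries have opposite signs: (-3, -3). Count: 1.

1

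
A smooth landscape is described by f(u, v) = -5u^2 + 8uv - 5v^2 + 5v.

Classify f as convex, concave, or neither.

f is quadratic, so its Hessian is the constant matrix H = [[-10, 8], [8, -10]].
det(H) = 36, tr(H) = -20.
det(H) > 0 and tr(H) < 0, so H is negative definite everywhere: concave.

concave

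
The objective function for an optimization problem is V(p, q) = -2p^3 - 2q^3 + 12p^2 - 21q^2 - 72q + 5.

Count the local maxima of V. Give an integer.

V separates as a function of p plus a function of q, so ∇V=0 decouples.
∂V/∂p = -6p(p - 4) = 0 at p ∈ {0, 4}; ∂V/∂q = -6(q + 3)(q + 4) = 0 at q ∈ {-4, -3}.
The Hessian is diagonal: diag(V_pp, V_qq). Second derivatives: V_pp(0)=24, V_pp(4)=-24; V_qq(-4)=6, V_qq(-3)=-6.
Local maxima occur where both diagonal entries negative: (4, -3). Count: 1.

1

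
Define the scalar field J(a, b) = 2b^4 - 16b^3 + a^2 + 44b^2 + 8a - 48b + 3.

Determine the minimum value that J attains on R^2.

J(a,b) separates as P(a) + Q(b) + 3, so its minimum is min P + min Q + 3.
P'(a) = 2a + 8 vanishes at a ∈ {-4}; Q'(b) = 8(b - 3)(b - 2)(b - 1) vanishes at b ∈ {1, 2, 3}.
Local minima of P (where P''>0): P(-4)=-16. Local minima of Q: Q(1)=-18, Q(3)=-18.
So the global minimum of J is P(-4) + Q(1) + 3 = -16 − 18 + 3 = -31, attained at (-4, 1).

-31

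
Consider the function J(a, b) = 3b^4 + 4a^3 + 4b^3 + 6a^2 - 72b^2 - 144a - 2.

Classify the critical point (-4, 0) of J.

The mixed partial ∂²J/∂a∂b is 0, so the Hessian at any point is diag(J_aa, J_bb) = diag(12(2a + 1), 12(3b^2 + 2b - 12)).
At (-4, 0): H = diag(-84, -144).
Both eigenvalues are negative, so H is negative definite: a local maximum.

local maximum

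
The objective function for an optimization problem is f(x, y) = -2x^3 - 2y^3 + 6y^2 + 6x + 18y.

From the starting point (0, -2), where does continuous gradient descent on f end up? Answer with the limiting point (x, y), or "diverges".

(-1, -1)

f is separable, so gradient descent decouples: x follows -∂f/∂x, y follows -∂f/∂y.
∂f/∂x = -6(x - 1)(x + 1); at x=0 this is 6, so x decreases.
∂f/∂y = -6(y - 3)(y + 1); at y=-2 this is -30, so y increases.
x converges to its nearest critical value -1 (a local min of the x-part); y converges to -1. The iterate converges to (-1, -1).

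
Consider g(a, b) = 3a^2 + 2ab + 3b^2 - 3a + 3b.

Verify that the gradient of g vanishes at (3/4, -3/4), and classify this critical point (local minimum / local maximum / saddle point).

local minimum

∇g = (6a + 2b - 3, 2a + 6b + 3); substituting (3/4, -3/4) gives ∇g = (0, 0), so (3/4, -3/4) is indeed a critical point.
The Hessian of g is constant: H = [[6, 2], [2, 6]].
det(H) = 6·6 − 2² = 32.
det(H) > 0 and tr(H) = 12 > 0, so H is positive definite and the point is a local minimum.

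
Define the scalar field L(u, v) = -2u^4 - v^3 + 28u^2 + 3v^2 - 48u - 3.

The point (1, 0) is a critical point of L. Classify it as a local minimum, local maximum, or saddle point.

local minimum

The mixed partial ∂²L/∂u∂v is 0, so the Hessian at any point is diag(L_uu, L_vv) = diag(8(-3u^2 + 7), 6(-v + 1)).
At (1, 0): H = diag(32, 6).
Both eigenvalues are positive, so H is positive definite: a local minimum.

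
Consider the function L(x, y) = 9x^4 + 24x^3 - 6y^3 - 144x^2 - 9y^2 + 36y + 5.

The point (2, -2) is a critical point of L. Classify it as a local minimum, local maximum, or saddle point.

local minimum

The mixed partial ∂²L/∂x∂y is 0, so the Hessian at any point is diag(L_xx, L_yy) = diag(36(3x^2 + 4x - 8), -18(2y + 1)).
At (2, -2): H = diag(432, 54).
Both eigenvalues are positive, so H is positive definite: a local minimum.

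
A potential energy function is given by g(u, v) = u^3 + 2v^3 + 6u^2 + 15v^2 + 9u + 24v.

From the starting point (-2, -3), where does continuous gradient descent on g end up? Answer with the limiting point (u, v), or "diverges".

(-1, -1)

g is separable, so gradient descent decouples: u follows -∂g/∂u, v follows -∂g/∂v.
∂g/∂u = 3(u + 1)(u + 3); at u=-2 this is -3, so u increases.
∂g/∂v = 6(v + 1)(v + 4); at v=-3 this is -12, so v increases.
u converges to its nearest critical value -1 (a local min of the u-part); v converges to -1. The iterate converges to (-1, -1).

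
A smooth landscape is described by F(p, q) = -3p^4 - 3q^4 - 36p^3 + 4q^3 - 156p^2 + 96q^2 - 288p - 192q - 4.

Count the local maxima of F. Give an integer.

4

F separates as a function of p plus a function of q, so ∇F=0 decouples.
∂F/∂p = -12(p + 2)(p + 3)(p + 4) = 0 at p ∈ {-4, -3, -2}; ∂F/∂q = -12(q - 4)(q - 1)(q + 4) = 0 at q ∈ {-4, 1, 4}.
The Hessian is diagonal: diag(F_pp, F_qq). Second derivatives: F_pp(-4)=-24, F_pp(-3)=12, F_pp(-2)=-24; F_qq(-4)=-480, F_qq(1)=180, F_qq(4)=-288.
Local maxima occur where both diagonal entries negative: (-4, -4), (-4, 4), (-2, -4), (-2, 4). Count: 4.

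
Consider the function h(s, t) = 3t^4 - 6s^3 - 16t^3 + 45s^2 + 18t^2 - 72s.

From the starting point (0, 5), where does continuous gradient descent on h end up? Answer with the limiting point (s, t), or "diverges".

(1, 3)

h is separable, so gradient descent decouples: s follows -∂h/∂s, t follows -∂h/∂t.
∂h/∂s = -18(s - 4)(s - 1); at s=0 this is -72, so s increases.
∂h/∂t = 12t(t - 3)(t - 1); at t=5 this is 480, so t decreases.
s converges to its nearest critical value 1 (a local min of the s-part); t converges to 3. The iterate converges to (1, 3).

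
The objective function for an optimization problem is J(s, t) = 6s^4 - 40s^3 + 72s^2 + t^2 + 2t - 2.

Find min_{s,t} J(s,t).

-3

J(s,t) separates as P(s) + Q(t) − 2, so its minimum is min P + min Q − 2.
P'(s) = 24s(s - 3)(s - 2) vanishes at s ∈ {0, 2, 3}; Q'(t) = 2(t + 1) vanishes at t ∈ {-1}.
Local minima of P (where P''>0): P(0)=0, P(3)=54. Local minima of Q: Q(-1)=-1.
So the global minimum of J is P(0) + Q(-1) − 2 = 0 − 1 − 2 = -3, attained at (0, -1).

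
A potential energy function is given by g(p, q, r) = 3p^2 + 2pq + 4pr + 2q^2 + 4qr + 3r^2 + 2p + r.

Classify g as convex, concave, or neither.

g is quadratic, so its Hessian is the constant matrix H = [[6, 2, 4], [2, 4, 4], [4, 4, 6]].
Leading principal minors: 6, 20, 24.
All positive ⇒ H ≻ 0 ⇒ convex.

convex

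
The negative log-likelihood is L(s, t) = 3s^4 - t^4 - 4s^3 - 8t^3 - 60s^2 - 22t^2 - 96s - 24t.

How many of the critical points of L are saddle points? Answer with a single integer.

5

L separates as a function of s plus a function of t, so ∇L=0 decouples.
∂L/∂s = 12(s - 4)(s + 1)(s + 2) = 0 at s ∈ {-2, -1, 4}; ∂L/∂t = -4(t + 1)(t + 2)(t + 3) = 0 at t ∈ {-3, -2, -1}.
The Hessian is diagonal: diag(L_ss, L_tt). Second derivatives: L_ss(-2)=72, L_ss(-1)=-60, L_ss(4)=360; L_tt(-3)=-8, L_tt(-2)=4, L_tt(-1)=-8.
Saddle points occur where the two diagonal entries have opposite signs: (-2, -3), (-2, -1), (-1, -2), (4, -3), (4, -1). Count: 5.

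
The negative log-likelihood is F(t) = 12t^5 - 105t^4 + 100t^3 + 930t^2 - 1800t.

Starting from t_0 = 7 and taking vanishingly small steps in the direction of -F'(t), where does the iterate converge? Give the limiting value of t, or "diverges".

F'(t) = 60(t - 5)(t - 3)(t - 1)(t + 2), so F'(7) = 25920.
Gradient descent moves in the -F' direction, i.e. t is decreasing.
The nearest critical point in that direction is t = 5, where F'' = 3360 > 0 (a local minimum). The iterate converges there.

5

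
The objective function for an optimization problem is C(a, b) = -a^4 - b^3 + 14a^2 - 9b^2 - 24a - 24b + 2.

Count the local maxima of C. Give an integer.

C separates as a function of a plus a function of b, so ∇C=0 decouples.
∂C/∂a = -4(a - 2)(a - 1)(a + 3) = 0 at a ∈ {-3, 1, 2}; ∂C/∂b = -3(b + 2)(b + 4) = 0 at b ∈ {-4, -2}.
The Hessian is diagonal: diag(C_aa, C_bb). Second derivatives: C_aa(-3)=-80, C_aa(1)=16, C_aa(2)=-20; C_bb(-4)=6, C_bb(-2)=-6.
Local maxima occur where both diagonal entries negative: (-3, -2), (2, -2). Count: 2.

2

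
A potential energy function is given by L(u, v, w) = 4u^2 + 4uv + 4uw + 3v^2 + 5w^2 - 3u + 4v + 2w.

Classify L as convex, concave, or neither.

convex

L is quadratic, so its Hessian is the constant matrix H = [[8, 4, 4], [4, 6, 0], [4, 0, 10]].
Leading principal minors: 8, 32, 224.
All positive ⇒ H ≻ 0 ⇒ convex.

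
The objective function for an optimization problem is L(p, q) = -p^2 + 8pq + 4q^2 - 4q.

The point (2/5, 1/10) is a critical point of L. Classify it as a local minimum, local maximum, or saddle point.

saddle point

The Hessian of L is constant: H = [[-2, 8], [8, 8]].
det(H) = (-2)·8 − 8² = -80.
Since det(H) < 0, H is indefinite and the critical point is a saddle point.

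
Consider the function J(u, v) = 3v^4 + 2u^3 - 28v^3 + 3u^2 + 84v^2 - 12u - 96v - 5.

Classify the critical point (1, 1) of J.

The mixed partial ∂²J/∂u∂v is 0, so the Hessian at any point is diag(J_uu, J_vv) = diag(6(2u + 1), 12(3v^2 - 14v + 14)).
At (1, 1): H = diag(18, 36).
Both eigenvalues are positive, so H is positive definite: a local minimum.

local minimum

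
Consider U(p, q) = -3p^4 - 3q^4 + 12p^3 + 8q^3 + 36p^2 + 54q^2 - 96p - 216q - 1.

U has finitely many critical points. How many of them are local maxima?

4

U separates as a function of p plus a function of q, so ∇U=0 decouples.
∂U/∂p = -12(p - 4)(p - 1)(p + 2) = 0 at p ∈ {-2, 1, 4}; ∂U/∂q = -12(q - 3)(q - 2)(q + 3) = 0 at q ∈ {-3, 2, 3}.
The Hessian is diagonal: diag(U_pp, U_qq). Second derivatives: U_pp(-2)=-216, U_pp(1)=108, U_pp(4)=-216; U_qq(-3)=-360, U_qq(2)=60, U_qq(3)=-72.
Local maxima occur where both diagonal entries negative: (-2, -3), (-2, 3), (4, -3), (4, 3). Count: 4.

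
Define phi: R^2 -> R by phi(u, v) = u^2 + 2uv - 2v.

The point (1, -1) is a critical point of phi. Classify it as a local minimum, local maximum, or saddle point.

The Hessian of phi is constant: H = [[2, 2], [2, 0]].
det(H) = 2·0 − 2² = -4.
Since det(H) < 0, H is indefinite and the critical point is a saddle point.

saddle point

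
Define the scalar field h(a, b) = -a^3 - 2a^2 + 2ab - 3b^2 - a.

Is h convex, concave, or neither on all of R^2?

The term -a^3 is cubic, so the Hessian is not constant.
∂²h/∂a² = -6a - 4, which takes both signs as a varies (negative for sufficiently large a). A diagonal entry of the Hessian changing sign means the Hessian is neither positive- nor negative-semidefinite on all of R^2.

neither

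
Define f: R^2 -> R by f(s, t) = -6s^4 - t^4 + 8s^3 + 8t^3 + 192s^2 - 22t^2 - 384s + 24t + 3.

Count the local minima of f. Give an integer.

1

f separates as a function of s plus a function of t, so ∇f=0 decouples.
∂f/∂s = -24(s - 4)(s - 1)(s + 4) = 0 at s ∈ {-4, 1, 4}; ∂f/∂t = -4(t - 3)(t - 2)(t - 1) = 0 at t ∈ {1, 2, 3}.
The Hessian is diagonal: diag(f_ss, f_tt). Second derivatives: f_ss(-4)=-960, f_ss(1)=360, f_ss(4)=-576; f_tt(1)=-8, f_tt(2)=4, f_tt(3)=-8.
Local minima occur where both diagonal entries positive: (1, 2). Count: 1.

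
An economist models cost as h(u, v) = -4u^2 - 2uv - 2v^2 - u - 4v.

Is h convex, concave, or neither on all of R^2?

h is quadratic, so its Hessian is the constant matrix H = [[-8, -2], [-2, -4]].
det(H) = 28, tr(H) = -12.
det(H) > 0 and tr(H) < 0, so H is negative definite everywhere: concave.

concave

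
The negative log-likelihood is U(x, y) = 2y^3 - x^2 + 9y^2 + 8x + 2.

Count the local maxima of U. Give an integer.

U separates as a function of x plus a function of y, so ∇U=0 decouples.
∂U/∂x = -2(x - 4) = 0 at x ∈ {4}; ∂U/∂y = 6y(y + 3) = 0 at y ∈ {-3, 0}.
The Hessian is diagonal: diag(U_xx, U_yy). Second derivatives: U_xx(4)=-2; U_yy(-3)=-18, U_yy(0)=18.
Local maxima occur where both diagonal entries negative: (4, -3). Count: 1.

1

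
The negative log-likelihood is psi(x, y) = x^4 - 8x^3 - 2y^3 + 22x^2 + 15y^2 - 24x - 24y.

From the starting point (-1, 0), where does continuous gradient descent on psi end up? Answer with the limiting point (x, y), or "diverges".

psi is separable, so gradient descent decouples: x follows -∂psi/∂x, y follows -∂psi/∂y.
∂psi/∂x = 4(x - 3)(x - 2)(x - 1); at x=-1 this is -96, so x increases.
∂psi/∂y = -6(y - 4)(y - 1); at y=0 this is -24, so y increases.
x converges to its nearest critical value 1 (a local min of the x-part); y converges to 1. The iterate converges to (1, 1).

(1, 1)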